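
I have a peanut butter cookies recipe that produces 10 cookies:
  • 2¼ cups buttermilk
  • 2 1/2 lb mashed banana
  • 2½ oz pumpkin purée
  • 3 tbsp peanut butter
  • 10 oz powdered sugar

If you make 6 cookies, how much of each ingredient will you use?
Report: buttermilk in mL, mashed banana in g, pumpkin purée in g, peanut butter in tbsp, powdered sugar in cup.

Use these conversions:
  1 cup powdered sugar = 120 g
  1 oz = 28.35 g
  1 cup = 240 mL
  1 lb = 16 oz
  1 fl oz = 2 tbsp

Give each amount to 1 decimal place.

buttermilk: 324.0 mL; mashed banana: 680.4 g; pumpkin purée: 42.5 g; peanut butter: 1.8 tbsp; powdered sugar: 1.4 cup

Scaling factor: 6/10 = 3/5 = 0.6.
buttermilk: 2.25 cup × 3/5 × 240 mL/cup = 324.0 mL
mashed banana: 2.5 lb × 3/5 × 16 oz/lb × 28.35 g/oz = 680.4 g
pumpkin purée: 2.5 oz × 3/5 × 28.35 g/oz ≈ 42.5 g
peanut butter: 3 tbsp × 3/5 = 1.8 tbsp
powdered sugar: 10 oz × 3/5 × 28.35 g/oz ÷ 120 g/cup ≈ 1.4 cup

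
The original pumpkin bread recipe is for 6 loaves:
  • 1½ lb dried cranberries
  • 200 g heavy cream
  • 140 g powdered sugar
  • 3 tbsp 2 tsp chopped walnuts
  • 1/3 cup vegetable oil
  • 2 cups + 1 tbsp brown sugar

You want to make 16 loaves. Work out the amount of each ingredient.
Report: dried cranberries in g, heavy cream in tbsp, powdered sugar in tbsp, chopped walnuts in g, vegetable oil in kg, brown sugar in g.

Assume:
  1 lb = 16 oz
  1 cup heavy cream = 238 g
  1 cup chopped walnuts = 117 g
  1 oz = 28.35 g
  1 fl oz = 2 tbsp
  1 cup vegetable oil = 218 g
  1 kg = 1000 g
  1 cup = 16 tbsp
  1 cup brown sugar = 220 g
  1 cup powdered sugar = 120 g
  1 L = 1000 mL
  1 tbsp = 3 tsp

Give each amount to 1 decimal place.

Scaling factor: 16/6 = 8/3.
dried cranberries: 1.5 lb × 8/3 × 16 oz/lb × 28.35 g/oz = 1814.4 g
heavy cream: 200 g × 8/3 ÷ 238 g/cup × 16 tbsp/cup ≈ 35.9 tbsp
powdered sugar: 140 g × 8/3 ÷ 120 g/cup × 16 tbsp/cup ≈ 49.8 tbsp
chopped walnuts: (3 tbsp + 2 tsp = 11/3 tbsp) × 8/3 ÷ 16 tbsp/cup × 117 g/cup = 71.5 g
vegetable oil: 1/3 cup × 8/3 × 218 g/cup ÷ 1000 g/kg ≈ 0.2 kg
brown sugar: (2 cup + 1 tbsp = 2.0625 cup) × 8/3 × 220 g/cup = 1210.0 g

dried cranberries: 1814.4 g; heavy cream: 35.9 tbsp; powdered sugar: 49.8 tbsp; chopped walnuts: 71.5 g; vegetable oil: 0.2 kg; brown sugar: 1210.0 g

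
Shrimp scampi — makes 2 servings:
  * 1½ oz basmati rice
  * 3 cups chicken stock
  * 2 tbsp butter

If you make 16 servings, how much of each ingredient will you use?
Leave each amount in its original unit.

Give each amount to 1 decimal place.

Scaling factor: 16/2 = 8.
basmati rice: 1.5 oz × 8 = 12.0 oz
chicken stock: 3 cup × 8 = 24.0 cup
butter: 2 tbsp × 8 = 16.0 tbsp

basmati rice: 12.0 oz; chicken stock: 24.0 cup; butter: 16.0 tbsp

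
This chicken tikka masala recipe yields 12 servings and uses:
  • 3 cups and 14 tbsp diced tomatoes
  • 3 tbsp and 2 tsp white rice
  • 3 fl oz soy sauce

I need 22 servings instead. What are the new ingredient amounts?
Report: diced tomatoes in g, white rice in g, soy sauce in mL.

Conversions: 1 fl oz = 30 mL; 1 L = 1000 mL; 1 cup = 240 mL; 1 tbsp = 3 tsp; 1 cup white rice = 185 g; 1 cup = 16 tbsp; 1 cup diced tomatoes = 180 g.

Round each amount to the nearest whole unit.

diced tomatoes: 1279 g; white rice: 78 g; soy sauce: 165 mL

Scaling factor: 22/12 = 11/6.
diced tomatoes: (3 cup + 14 tbsp = 3.875 cup) × 11/6 × 180 g/cup ≈ 1279 g
white rice: (3 tbsp + 2 tsp = 11/3 tbsp) × 11/6 ÷ 16 tbsp/cup × 185 g/cup ≈ 78 g
soy sauce: 3 fl oz × 11/6 × 30 mL/fl oz = 165 mL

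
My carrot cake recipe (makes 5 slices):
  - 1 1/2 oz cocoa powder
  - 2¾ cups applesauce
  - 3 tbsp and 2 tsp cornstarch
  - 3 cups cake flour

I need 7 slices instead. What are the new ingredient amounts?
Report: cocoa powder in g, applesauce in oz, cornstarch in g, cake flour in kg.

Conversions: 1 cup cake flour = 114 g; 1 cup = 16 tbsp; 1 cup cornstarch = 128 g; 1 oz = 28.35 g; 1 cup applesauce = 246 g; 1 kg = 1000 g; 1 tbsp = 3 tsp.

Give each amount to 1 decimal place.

cocoa powder: 59.5 g; applesauce: 33.4 oz; cornstarch: 41.1 g; cake flour: 0.5 kg

Scaling factor: 7/5 = 1.4.
cocoa powder: 1.5 oz × 7/5 × 28.35 g/oz ≈ 59.5 g
applesauce: 2.75 cup × 7/5 × 246 g/cup ÷ 28.35 g/oz ≈ 33.4 oz
cornstarch: (3 tbsp + 2 tsp = 11/3 tbsp) × 7/5 ÷ 16 tbsp/cup × 128 g/cup ≈ 41.1 g
cake flour: 3 cup × 7/5 × 114 g/cup ÷ 1000 g/kg ≈ 0.5 kg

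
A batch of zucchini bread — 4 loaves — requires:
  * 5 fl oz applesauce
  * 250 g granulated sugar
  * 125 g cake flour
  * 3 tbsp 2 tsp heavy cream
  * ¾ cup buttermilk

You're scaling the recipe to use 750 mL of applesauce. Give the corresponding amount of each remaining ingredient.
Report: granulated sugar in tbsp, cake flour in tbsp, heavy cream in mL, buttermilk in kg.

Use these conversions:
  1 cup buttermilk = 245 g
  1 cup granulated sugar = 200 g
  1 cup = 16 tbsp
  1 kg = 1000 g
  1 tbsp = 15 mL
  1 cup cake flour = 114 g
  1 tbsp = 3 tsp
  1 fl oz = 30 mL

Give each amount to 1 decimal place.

granulated sugar: 100.0 tbsp; cake flour: 87.7 tbsp; heavy cream: 275.0 mL; buttermilk: 0.9 kg

The original recipe has 150 mL of applesauce, so the scaling factor is 750 ÷ 150 = 5.
granulated sugar: 250 g × 5 ÷ 200 g/cup × 16 tbsp/cup = 100.0 tbsp
cake flour: 125 g × 5 ÷ 114 g/cup × 16 tbsp/cup ≈ 87.7 tbsp
heavy cream: (3 tbsp + 2 tsp = 11/3 tbsp) × 5 × 15 mL/tbsp = 275.0 mL
buttermilk: 0.75 cup × 5 × 245 g/cup ÷ 1000 g/kg ≈ 0.9 kg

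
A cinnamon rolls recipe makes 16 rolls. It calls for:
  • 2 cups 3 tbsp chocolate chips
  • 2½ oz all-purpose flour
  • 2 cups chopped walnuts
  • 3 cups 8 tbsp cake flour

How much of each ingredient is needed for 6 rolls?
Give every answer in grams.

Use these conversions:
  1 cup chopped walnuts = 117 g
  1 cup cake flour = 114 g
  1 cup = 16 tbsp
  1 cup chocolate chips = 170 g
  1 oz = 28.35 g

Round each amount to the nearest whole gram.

Scaling factor: 6/16 = 3/8 = 0.375.
chocolate chips: (2 cup + 3 tbsp = 2.1875 cup) × 3/8 × 170 g/cup ≈ 139 g
all-purpose flour: 2.5 oz × 3/8 × 28.35 g/oz ≈ 27 g
chopped walnuts: 2 cup × 3/8 × 117 g/cup ≈ 88 g
cake flour: (3 cup + 8 tbsp = 3.5 cup) × 3/8 × 114 g/cup ≈ 150 g

chocolate chips: 139 g; all-purpose flour: 27 g; chopped walnuts: 88 g; cake flour: 150 g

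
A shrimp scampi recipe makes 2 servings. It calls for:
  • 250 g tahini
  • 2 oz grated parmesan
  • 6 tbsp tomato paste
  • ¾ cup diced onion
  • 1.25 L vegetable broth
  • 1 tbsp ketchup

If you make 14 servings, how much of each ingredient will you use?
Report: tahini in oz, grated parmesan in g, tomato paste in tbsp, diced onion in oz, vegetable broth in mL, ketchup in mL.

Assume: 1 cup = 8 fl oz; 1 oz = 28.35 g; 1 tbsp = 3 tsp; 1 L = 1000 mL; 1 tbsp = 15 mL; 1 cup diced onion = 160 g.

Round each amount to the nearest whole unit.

Scaling factor: 14/2 = 7.
tahini: 250 g × 7 ÷ 28.35 g/oz ≈ 62 oz
grated parmesan: 2 oz × 7 × 28.35 g/oz ≈ 397 g
tomato paste: 6 tbsp × 7 = 42 tbsp
diced onion: 0.75 cup × 7 × 160 g/cup ÷ 28.35 g/oz ≈ 30 oz
vegetable broth: 1.25 L × 7 × 1000 mL/L = 8750 mL
ketchup: 1 tbsp × 7 × 15 mL/tbsp = 105 mL

tahini: 62 oz; grated parmesan: 397 g; tomato paste: 42 tbsp; diced onion: 30 oz; vegetable broth: 8750 mL; ketchup: 105 mL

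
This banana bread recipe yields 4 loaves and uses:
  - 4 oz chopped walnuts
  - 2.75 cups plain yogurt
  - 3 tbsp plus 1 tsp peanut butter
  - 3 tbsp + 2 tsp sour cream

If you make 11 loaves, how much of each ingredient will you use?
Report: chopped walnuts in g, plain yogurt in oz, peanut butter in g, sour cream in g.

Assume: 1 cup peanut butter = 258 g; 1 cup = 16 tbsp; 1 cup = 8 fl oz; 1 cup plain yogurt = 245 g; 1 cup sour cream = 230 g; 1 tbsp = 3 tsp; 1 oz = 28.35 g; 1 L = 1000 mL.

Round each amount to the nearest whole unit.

Scaling factor: 11/4 = 2.75.
chopped walnuts: 4 oz × 11/4 × 28.35 g/oz ≈ 312 g
plain yogurt: 2.75 cup × 11/4 × 245 g/cup ÷ 28.35 g/oz ≈ 65 oz
peanut butter: (3 tbsp + 1 tsp = 10/3 tbsp) × 11/4 ÷ 16 tbsp/cup × 258 g/cup ≈ 148 g
sour cream: (3 tbsp + 2 tsp = 11/3 tbsp) × 11/4 ÷ 16 tbsp/cup × 230 g/cup ≈ 145 g

chopped walnuts: 312 g; plain yogurt: 65 oz; peanut butter: 148 g; sour cream: 145 g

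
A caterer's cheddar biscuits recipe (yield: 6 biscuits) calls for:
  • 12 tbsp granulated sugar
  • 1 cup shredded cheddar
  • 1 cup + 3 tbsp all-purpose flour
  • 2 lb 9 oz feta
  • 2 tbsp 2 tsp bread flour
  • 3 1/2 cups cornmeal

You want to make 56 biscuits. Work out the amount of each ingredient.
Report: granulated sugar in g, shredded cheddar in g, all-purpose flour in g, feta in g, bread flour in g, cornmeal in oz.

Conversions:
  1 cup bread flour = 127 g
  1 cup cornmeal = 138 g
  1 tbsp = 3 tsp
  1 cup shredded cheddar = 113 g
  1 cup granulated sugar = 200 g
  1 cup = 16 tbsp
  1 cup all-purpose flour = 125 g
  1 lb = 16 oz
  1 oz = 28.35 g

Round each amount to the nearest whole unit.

granulated sugar: 1400 g; shredded cheddar: 1055 g; all-purpose flour: 1385 g; feta: 10849 g; bread flour: 198 g; cornmeal: 159 oz

Scaling factor: 56/6 = 28/3.
granulated sugar: 12 tbsp × 28/3 ÷ 16 tbsp/cup × 200 g/cup = 1400 g
shredded cheddar: 1 cup × 28/3 × 113 g/cup ≈ 1055 g
all-purpose flour: (1 cup + 3 tbsp = 1.1875 cup) × 28/3 × 125 g/cup ≈ 1385 g
feta: (2 lb + 9 oz = 2.5625 lb) × 28/3 × 16 oz/lb × 28.35 g/oz ≈ 10849 g
bread flour: (2 tbsp + 2 tsp = 8/3 tbsp) × 28/3 ÷ 16 tbsp/cup × 127 g/cup ≈ 198 g
cornmeal: 3.5 cup × 28/3 × 138 g/cup ÷ 28.35 g/oz ≈ 159 oz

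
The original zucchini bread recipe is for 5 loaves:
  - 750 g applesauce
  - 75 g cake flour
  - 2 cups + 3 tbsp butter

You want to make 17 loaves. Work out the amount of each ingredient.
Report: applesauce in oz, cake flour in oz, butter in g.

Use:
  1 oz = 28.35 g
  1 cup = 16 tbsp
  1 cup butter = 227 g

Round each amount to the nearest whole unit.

Scaling factor: 17/5 = 3.4.
applesauce: 750 g × 17/5 ÷ 28.35 g/oz ≈ 90 oz
cake flour: 75 g × 17/5 ÷ 28.35 g/oz ≈ 9 oz
butter: (2 cup + 3 tbsp = 2.1875 cup) × 17/5 × 227 g/cup ≈ 1688 g

applesauce: 90 oz; cake flour: 9 oz; butter: 1688 g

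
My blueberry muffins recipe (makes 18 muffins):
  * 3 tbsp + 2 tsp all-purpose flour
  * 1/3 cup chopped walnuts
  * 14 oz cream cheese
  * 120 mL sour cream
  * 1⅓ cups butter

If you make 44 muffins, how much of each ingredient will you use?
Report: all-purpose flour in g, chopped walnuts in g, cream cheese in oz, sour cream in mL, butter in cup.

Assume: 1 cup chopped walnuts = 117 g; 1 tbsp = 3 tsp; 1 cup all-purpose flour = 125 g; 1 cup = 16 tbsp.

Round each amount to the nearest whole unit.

Scaling factor: 44/18 = 22/9.
all-purpose flour: (3 tbsp + 2 tsp = 11/3 tbsp) × 22/9 ÷ 16 tbsp/cup × 125 g/cup ≈ 70 g
chopped walnuts: 1/3 cup × 22/9 × 117 g/cup ≈ 95 g
cream cheese: 14 oz × 22/9 ≈ 34 oz
sour cream: 120 mL × 22/9 ≈ 293 mL
butter: 4/3 cup × 22/9 ≈ 3 cup

all-purpose flour: 70 g; chopped walnuts: 95 g; cream cheese: 34 oz; sour cream: 293 mL; butter: 3 cup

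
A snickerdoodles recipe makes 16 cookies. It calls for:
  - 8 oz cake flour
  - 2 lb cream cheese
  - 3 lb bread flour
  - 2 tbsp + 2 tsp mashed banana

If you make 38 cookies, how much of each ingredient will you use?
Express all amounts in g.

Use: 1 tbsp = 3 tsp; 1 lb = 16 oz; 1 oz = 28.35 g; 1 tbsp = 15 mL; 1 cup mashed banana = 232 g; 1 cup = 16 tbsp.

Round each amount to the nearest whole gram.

Scaling factor: 38/16 = 19/8 = 2.375.
cake flour: 8 oz × 19/8 × 28.35 g/oz ≈ 539 g
cream cheese: 2 lb × 19/8 × 16 oz/lb × 28.35 g/oz ≈ 2155 g
bread flour: 3 lb × 19/8 × 16 oz/lb × 28.35 g/oz ≈ 3232 g
mashed banana: (2 tbsp + 2 tsp = 8/3 tbsp) × 19/8 ÷ 16 tbsp/cup × 232 g/cup ≈ 92 g

cake flour: 539 g; cream cheese: 2155 g; bread flour: 3232 g; mashed banana: 92 g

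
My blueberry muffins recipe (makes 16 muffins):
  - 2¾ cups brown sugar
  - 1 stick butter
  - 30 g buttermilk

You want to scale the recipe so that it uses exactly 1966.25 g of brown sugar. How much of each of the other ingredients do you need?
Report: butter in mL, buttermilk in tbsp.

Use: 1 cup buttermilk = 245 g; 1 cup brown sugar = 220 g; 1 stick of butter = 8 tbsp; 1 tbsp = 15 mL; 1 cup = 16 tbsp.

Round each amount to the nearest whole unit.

The original recipe has 605 g of brown sugar, so the scaling factor is 1966.25 ÷ 605 = 13/4 = 3.25.
butter: 1 stick × 13/4 × 8 tbsp/stick × 15 mL/tbsp = 390 mL
buttermilk: 30 g × 13/4 ÷ 245 g/cup × 16 tbsp/cup ≈ 6 tbsp

butter: 390 mL; buttermilk: 6 tbsp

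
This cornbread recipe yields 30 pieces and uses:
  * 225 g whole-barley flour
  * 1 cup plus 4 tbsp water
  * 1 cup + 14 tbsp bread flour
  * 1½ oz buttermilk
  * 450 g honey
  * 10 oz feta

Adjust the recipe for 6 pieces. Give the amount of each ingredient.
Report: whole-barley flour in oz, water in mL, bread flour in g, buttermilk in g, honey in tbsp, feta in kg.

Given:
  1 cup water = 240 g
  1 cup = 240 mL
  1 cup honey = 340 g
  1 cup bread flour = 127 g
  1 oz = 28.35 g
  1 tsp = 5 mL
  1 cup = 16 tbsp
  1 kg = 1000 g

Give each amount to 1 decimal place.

whole-barley flour: 1.6 oz; water: 60.0 mL; bread flour: 47.6 g; buttermilk: 8.5 g; honey: 4.2 tbsp; feta: 0.1 kg

Scaling factor: 6/30 = 1/5 = 0.2.
whole-barley flour: 225 g × 1/5 ÷ 28.35 g/oz ≈ 1.6 oz
water: (1 cup + 4 tbsp = 1.25 cup) × 1/5 × 240 mL/cup = 60.0 mL
bread flour: (1 cup + 14 tbsp = 1.875 cup) × 1/5 × 127 g/cup ≈ 47.6 g
buttermilk: 1.5 oz × 1/5 × 28.35 g/oz ≈ 8.5 g
honey: 450 g × 1/5 ÷ 340 g/cup × 16 tbsp/cup ≈ 4.2 tbsp
feta: 10 oz × 1/5 × 28.35 g/oz ÷ 1000 g/kg ≈ 0.1 kg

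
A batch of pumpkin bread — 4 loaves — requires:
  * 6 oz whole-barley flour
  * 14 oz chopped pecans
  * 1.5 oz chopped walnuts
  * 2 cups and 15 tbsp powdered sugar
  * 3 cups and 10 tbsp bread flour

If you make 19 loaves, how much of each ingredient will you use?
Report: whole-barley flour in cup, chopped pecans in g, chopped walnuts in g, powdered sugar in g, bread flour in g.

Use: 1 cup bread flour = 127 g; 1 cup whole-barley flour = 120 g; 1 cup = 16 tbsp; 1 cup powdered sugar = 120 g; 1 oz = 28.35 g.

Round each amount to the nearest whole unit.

Scaling factor: 19/4 = 4.75.
whole-barley flour: 6 oz × 19/4 × 28.35 g/oz ÷ 120 g/cup ≈ 7 cup
chopped pecans: 14 oz × 19/4 × 28.35 g/oz ≈ 1885 g
chopped walnuts: 1.5 oz × 19/4 × 28.35 g/oz ≈ 202 g
powdered sugar: (2 cup + 15 tbsp = 2.9375 cup) × 19/4 × 120 g/cup ≈ 1674 g
bread flour: (3 cup + 10 tbsp = 3.625 cup) × 19/4 × 127 g/cup ≈ 2187 g

whole-barley flour: 7 cup; chopped pecans: 1885 g; chopped walnuts: 202 g; powdered sugar: 1674 g; bread flour: 2187 g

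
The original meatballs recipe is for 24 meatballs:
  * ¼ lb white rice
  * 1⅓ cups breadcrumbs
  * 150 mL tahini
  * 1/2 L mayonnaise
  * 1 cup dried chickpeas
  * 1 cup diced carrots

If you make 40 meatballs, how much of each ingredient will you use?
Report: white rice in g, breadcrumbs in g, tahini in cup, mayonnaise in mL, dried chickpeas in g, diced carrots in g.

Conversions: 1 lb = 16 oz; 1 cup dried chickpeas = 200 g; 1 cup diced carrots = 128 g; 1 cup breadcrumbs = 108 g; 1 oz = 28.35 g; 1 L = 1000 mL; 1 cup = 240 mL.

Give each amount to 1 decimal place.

Scaling factor: 40/24 = 5/3.
white rice: 0.25 lb × 5/3 × 16 oz/lb × 28.35 g/oz = 189.0 g
breadcrumbs: 4/3 cup × 5/3 × 108 g/cup = 240.0 g
tahini: 150 mL × 5/3 ÷ 240 mL/cup ≈ 1.0 cup
mayonnaise: 0.5 L × 5/3 × 1000 mL/L ≈ 833.3 mL
dried chickpeas: 1 cup × 5/3 × 200 g/cup ≈ 333.3 g
diced carrots: 1 cup × 5/3 × 128 g/cup ≈ 213.3 g

white rice: 189.0 g; breadcrumbs: 240.0 g; tahini: 1.0 cup; mayonnaise: 833.3 mL; dried chickpeas: 333.3 g; diced carrots: 213.3 g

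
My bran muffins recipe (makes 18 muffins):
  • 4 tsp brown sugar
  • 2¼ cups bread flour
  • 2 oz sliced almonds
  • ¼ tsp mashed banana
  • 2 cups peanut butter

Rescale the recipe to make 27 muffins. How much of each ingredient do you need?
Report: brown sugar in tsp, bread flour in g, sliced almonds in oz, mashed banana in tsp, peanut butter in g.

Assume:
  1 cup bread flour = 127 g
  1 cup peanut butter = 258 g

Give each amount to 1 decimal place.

brown sugar: 6.0 tsp; bread flour: 428.6 g; sliced almonds: 3.0 oz; mashed banana: 0.4 tsp; peanut butter: 774.0 g

Scaling factor: 27/18 = 3/2 = 1.5.
brown sugar: 4 tsp × 3/2 = 6.0 tsp
bread flour: 2.25 cup × 3/2 × 127 g/cup ≈ 428.6 g
sliced almonds: 2 oz × 3/2 = 3.0 oz
mashed banana: 0.25 tsp × 3/2 ≈ 0.4 tsp
peanut butter: 2 cup × 3/2 × 258 g/cup = 774.0 g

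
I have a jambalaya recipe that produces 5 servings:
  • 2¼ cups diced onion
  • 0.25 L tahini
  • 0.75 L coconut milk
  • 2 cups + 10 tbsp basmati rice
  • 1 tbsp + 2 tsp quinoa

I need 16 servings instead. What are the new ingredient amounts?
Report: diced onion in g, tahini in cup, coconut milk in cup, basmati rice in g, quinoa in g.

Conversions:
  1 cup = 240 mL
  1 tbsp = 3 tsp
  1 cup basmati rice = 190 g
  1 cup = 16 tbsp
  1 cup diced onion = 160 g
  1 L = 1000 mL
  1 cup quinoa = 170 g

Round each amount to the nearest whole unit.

Scaling factor: 16/5 = 3.2.
diced onion: 2.25 cup × 16/5 × 160 g/cup = 1152 g
tahini: 0.25 L × 16/5 × 1000 mL/L ÷ 240 mL/cup ≈ 3 cup
coconut milk: 0.75 L × 16/5 × 1000 mL/L ÷ 240 mL/cup = 10 cup
basmati rice: (2 cup + 10 tbsp = 2.625 cup) × 16/5 × 190 g/cup = 1596 g
quinoa: (1 tbsp + 2 tsp = 5/3 tbsp) × 16/5 ÷ 16 tbsp/cup × 170 g/cup ≈ 57 g

diced onion: 1152 g; tahini: 3 cup; coconut milk: 10 cup; basmati rice: 1596 g; quinoa: 57 g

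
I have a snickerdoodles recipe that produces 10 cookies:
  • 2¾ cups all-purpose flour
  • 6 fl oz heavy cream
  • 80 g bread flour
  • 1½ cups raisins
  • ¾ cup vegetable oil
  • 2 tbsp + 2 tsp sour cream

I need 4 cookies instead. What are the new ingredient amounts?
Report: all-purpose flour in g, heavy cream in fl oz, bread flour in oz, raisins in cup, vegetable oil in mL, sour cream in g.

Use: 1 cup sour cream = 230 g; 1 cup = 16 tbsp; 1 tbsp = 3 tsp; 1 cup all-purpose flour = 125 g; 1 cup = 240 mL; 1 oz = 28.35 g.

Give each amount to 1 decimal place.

all-purpose flour: 137.5 g; heavy cream: 2.4 fl oz; bread flour: 1.1 oz; raisins: 0.6 cup; vegetable oil: 72.0 mL; sour cream: 15.3 g

Scaling factor: 4/10 = 2/5 = 0.4.
all-purpose flour: 2.75 cup × 2/5 × 125 g/cup = 137.5 g
heavy cream: 6 fl oz × 2/5 = 2.4 fl oz
bread flour: 80 g × 2/5 ÷ 28.35 g/oz ≈ 1.1 oz
raisins: 1.5 cup × 2/5 = 0.6 cup
vegetable oil: 0.75 cup × 2/5 × 240 mL/cup = 72.0 mL
sour cream: (2 tbsp + 2 tsp = 8/3 tbsp) × 2/5 ÷ 16 tbsp/cup × 230 g/cup ≈ 15.3 g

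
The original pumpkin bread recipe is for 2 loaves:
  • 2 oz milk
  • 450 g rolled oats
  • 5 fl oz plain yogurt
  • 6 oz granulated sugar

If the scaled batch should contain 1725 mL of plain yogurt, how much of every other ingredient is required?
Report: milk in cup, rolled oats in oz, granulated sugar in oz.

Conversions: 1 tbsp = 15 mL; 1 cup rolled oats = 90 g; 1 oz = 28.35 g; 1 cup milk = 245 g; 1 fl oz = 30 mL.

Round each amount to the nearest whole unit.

milk: 3 cup; rolled oats: 183 oz; granulated sugar: 69 oz

The original recipe has 150 mL of plain yogurt, so the scaling factor is 1725 ÷ 150 = 23/2 = 11.5.
milk: 2 oz × 23/2 × 28.35 g/oz ÷ 245 g/cup ≈ 3 cup
rolled oats: 450 g × 23/2 ÷ 28.35 g/oz ≈ 183 oz
granulated sugar: 6 oz × 23/2 = 69 oz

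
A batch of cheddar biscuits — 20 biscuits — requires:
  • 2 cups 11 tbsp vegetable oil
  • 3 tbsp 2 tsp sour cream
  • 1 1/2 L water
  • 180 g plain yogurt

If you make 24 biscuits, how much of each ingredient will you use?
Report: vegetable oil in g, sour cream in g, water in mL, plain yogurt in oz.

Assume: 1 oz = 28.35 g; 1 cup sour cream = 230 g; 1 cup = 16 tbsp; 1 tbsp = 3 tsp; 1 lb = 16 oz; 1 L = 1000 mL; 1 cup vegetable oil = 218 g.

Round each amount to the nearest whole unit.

Scaling factor: 24/20 = 6/5 = 1.2.
vegetable oil: (2 cup + 11 tbsp = 2.6875 cup) × 6/5 × 218 g/cup ≈ 703 g
sour cream: (3 tbsp + 2 tsp = 11/3 tbsp) × 6/5 ÷ 16 tbsp/cup × 230 g/cup ≈ 63 g
water: 1.5 L × 6/5 × 1000 mL/L = 1800 mL
plain yogurt: 180 g × 6/5 ÷ 28.35 g/oz ≈ 8 oz

vegetable oil: 703 g; sour cream: 63 g; water: 1800 mL; plain yogurt: 8 oz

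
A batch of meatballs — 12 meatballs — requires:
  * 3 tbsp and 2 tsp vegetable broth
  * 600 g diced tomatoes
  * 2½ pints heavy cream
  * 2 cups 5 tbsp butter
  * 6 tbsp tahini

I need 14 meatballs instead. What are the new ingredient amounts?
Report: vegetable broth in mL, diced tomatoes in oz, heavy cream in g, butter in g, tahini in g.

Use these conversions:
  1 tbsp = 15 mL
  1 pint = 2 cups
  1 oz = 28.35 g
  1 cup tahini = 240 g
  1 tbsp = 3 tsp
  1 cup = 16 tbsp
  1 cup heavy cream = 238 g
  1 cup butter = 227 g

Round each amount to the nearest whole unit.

Scaling factor: 14/12 = 7/6.
vegetable broth: (3 tbsp + 2 tsp = 11/3 tbsp) × 7/6 × 15 mL/tbsp ≈ 64 mL
diced tomatoes: 600 g × 7/6 ÷ 28.35 g/oz ≈ 25 oz
heavy cream: 2.5 pint × 7/6 × 2 cup/pint × 238 g/cup ≈ 1388 g
butter: (2 cup + 5 tbsp = 2.3125 cup) × 7/6 × 227 g/cup ≈ 612 g
tahini: 6 tbsp × 7/6 ÷ 16 tbsp/cup × 240 g/cup = 105 g

vegetable broth: 64 mL; diced tomatoes: 25 oz; heavy cream: 1388 g; butter: 612 g; tahini: 105 g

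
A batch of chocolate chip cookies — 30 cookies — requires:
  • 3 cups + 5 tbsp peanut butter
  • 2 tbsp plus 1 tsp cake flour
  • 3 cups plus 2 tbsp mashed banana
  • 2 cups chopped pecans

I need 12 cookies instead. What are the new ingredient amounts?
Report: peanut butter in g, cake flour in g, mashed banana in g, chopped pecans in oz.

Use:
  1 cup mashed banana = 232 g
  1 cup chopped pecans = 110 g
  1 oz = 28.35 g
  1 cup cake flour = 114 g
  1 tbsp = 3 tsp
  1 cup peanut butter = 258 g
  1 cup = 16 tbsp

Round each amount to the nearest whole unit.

Scaling factor: 12/30 = 2/5 = 0.4.
peanut butter: (3 cup + 5 tbsp = 3.3125 cup) × 2/5 × 258 g/cup ≈ 342 g
cake flour: (2 tbsp + 1 tsp = 7/3 tbsp) × 2/5 ÷ 16 tbsp/cup × 114 g/cup ≈ 7 g
mashed banana: (3 cup + 2 tbsp = 3.125 cup) × 2/5 × 232 g/cup = 290 g
chopped pecans: 2 cup × 2/5 × 110 g/cup ÷ 28.35 g/oz ≈ 3 oz

peanut butter: 342 g; cake flour: 7 g; mashed banana: 290 g; chopped pecans: 3 oz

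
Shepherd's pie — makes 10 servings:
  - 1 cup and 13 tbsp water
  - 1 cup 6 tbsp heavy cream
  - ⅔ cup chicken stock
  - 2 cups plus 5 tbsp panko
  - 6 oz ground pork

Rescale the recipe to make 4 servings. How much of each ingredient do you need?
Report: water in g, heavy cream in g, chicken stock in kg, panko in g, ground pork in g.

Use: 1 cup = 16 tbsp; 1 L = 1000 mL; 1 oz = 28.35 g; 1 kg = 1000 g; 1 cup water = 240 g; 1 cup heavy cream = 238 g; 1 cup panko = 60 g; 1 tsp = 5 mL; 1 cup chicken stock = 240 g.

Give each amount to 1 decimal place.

Scaling factor: 4/10 = 2/5 = 0.4.
water: (1 cup + 13 tbsp = 1.8125 cup) × 2/5 × 240 g/cup = 174.0 g
heavy cream: (1 cup + 6 tbsp = 1.375 cup) × 2/5 × 238 g/cup = 130.9 g
chicken stock: 2/3 cup × 2/5 × 240 g/cup ÷ 1000 g/kg ≈ 0.1 kg
panko: (2 cup + 5 tbsp = 2.3125 cup) × 2/5 × 60 g/cup = 55.5 g
ground pork: 6 oz × 2/5 × 28.35 g/oz ≈ 68.0 g

water: 174.0 g; heavy cream: 130.9 g; chicken stock: 0.1 kg; panko: 55.5 g; ground pork: 68.0 g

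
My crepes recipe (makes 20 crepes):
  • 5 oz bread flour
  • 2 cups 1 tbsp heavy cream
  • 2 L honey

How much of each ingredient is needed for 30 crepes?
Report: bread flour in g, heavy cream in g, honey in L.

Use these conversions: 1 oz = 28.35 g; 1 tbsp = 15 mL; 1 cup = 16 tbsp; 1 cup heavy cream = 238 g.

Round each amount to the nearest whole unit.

Scaling factor: 30/20 = 3/2 = 1.5.
bread flour: 5 oz × 3/2 × 28.35 g/oz ≈ 213 g
heavy cream: (2 cup + 1 tbsp = 2.0625 cup) × 3/2 × 238 g/cup ≈ 736 g
honey: 2 L × 3/2 = 3 L

bread flour: 213 g; heavy cream: 736 g; honey: 3 L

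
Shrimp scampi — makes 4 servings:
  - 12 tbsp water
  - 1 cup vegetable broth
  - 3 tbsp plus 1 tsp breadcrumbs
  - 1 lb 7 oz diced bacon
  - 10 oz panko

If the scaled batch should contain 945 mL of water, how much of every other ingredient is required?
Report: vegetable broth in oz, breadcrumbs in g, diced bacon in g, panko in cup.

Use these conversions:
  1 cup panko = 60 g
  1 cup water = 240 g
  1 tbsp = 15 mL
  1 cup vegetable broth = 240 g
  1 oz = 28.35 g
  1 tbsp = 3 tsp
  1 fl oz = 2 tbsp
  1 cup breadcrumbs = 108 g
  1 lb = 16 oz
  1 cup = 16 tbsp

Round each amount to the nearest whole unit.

The original recipe has 180 mL of water, so the scaling factor is 945 ÷ 180 = 21/4 = 5.25.
vegetable broth: 1 cup × 21/4 × 240 g/cup ÷ 28.35 g/oz ≈ 44 oz
breadcrumbs: (3 tbsp + 1 tsp = 10/3 tbsp) × 21/4 ÷ 16 tbsp/cup × 108 g/cup ≈ 118 g
diced bacon: (1 lb + 7 oz = 1.4375 lb) × 21/4 × 16 oz/lb × 28.35 g/oz ≈ 3423 g
panko: 10 oz × 21/4 × 28.35 g/oz ÷ 60 g/cup ≈ 25 cup

vegetable broth: 44 oz; breadcrumbs: 118 g; diced bacon: 3423 g; panko: 25 cup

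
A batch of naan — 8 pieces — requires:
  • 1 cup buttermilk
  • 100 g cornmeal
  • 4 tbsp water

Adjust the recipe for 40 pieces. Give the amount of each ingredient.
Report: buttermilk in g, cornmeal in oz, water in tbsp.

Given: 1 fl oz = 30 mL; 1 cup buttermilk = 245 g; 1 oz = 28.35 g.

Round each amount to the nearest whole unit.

Scaling factor: 40/8 = 5.
buttermilk: 1 cup × 5 × 245 g/cup = 1225 g
cornmeal: 100 g × 5 ÷ 28.35 g/oz ≈ 18 oz
water: 4 tbsp × 5 = 20 tbsp

buttermilk: 1225 g; cornmeal: 18 oz; water: 20 tbsp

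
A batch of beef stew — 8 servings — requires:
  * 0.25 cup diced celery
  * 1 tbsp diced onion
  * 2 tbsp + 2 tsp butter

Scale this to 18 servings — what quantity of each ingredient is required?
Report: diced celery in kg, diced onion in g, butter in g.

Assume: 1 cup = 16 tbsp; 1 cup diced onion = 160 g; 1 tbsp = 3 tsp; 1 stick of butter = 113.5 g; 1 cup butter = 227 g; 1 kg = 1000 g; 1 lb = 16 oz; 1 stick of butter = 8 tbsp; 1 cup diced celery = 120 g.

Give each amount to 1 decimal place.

Scaling factor: 18/8 = 9/4 = 2.25.
diced celery: 0.25 cup × 9/4 × 120 g/cup ÷ 1000 g/kg ≈ 0.1 kg
diced onion: 1 tbsp × 9/4 ÷ 16 tbsp/cup × 160 g/cup = 22.5 g
butter: (2 tbsp + 2 tsp = 8/3 tbsp) × 9/4 ÷ 8 tbsp/stick × 113.5 g/stick ≈ 85.1 g

diced celery: 0.1 kg; diced onion: 22.5 g; butter: 85.1 g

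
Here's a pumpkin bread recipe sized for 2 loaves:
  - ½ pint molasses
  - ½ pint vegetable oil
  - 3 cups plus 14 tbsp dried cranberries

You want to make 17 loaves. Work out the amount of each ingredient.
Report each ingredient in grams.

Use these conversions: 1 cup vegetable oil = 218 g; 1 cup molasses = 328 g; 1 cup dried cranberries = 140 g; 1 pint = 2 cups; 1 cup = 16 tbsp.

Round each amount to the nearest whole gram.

molasses: 2788 g; vegetable oil: 1853 g; dried cranberries: 4611 g

Scaling factor: 17/2 = 8.5.
molasses: 0.5 pint × 17/2 × 2 cup/pint × 328 g/cup = 2788 g
vegetable oil: 0.5 pint × 17/2 × 2 cup/pint × 218 g/cup = 1853 g
dried cranberries: (3 cup + 14 tbsp = 3.875 cup) × 17/2 × 140 g/cup ≈ 4611 g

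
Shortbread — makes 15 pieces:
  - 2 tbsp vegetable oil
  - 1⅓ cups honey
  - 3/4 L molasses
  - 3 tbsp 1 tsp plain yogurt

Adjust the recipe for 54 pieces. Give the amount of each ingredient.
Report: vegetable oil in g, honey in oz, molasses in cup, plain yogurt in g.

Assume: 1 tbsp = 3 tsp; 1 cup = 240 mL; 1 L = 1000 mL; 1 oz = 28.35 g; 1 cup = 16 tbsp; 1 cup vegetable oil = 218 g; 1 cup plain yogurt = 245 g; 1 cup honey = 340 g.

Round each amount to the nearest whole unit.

Scaling factor: 54/15 = 18/5 = 3.6.
vegetable oil: 2 tbsp × 18/5 ÷ 16 tbsp/cup × 218 g/cup ≈ 98 g
honey: 4/3 cup × 18/5 × 340 g/cup ÷ 28.35 g/oz ≈ 58 oz
molasses: 0.75 L × 18/5 × 1000 mL/L ÷ 240 mL/cup ≈ 11 cup
plain yogurt: (3 tbsp + 1 tsp = 10/3 tbsp) × 18/5 ÷ 16 tbsp/cup × 245 g/cup ≈ 184 g

vegetable oil: 98 g; honey: 58 oz; molasses: 11 cup; plain yogurt: 184 g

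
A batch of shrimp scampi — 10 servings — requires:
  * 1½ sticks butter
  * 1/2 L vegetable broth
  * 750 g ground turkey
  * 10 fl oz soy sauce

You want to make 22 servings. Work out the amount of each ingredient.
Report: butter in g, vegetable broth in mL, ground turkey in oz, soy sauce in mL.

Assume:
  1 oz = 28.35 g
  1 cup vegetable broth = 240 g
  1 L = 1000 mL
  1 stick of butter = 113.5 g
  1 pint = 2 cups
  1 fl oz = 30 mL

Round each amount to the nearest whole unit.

butter: 375 g; vegetable broth: 1100 mL; ground turkey: 58 oz; soy sauce: 660 mL

Scaling factor: 22/10 = 11/5 = 2.2.
butter: 1.5 stick × 11/5 × 113.5 g/stick ≈ 375 g
vegetable broth: 0.5 L × 11/5 × 1000 mL/L = 1100 mL
ground turkey: 750 g × 11/5 ÷ 28.35 g/oz ≈ 58 oz
soy sauce: 10 fl oz × 11/5 × 30 mL/fl oz = 660 mL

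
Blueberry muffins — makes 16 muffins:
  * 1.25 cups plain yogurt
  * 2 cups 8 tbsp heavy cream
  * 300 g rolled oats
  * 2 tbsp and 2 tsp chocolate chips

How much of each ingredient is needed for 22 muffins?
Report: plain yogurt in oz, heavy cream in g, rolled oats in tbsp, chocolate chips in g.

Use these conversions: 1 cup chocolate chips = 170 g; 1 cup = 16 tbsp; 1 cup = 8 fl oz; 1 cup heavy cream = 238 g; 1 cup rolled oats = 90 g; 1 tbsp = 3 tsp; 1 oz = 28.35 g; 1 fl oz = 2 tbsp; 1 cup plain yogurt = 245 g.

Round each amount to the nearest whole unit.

Scaling factor: 22/16 = 11/8 = 1.375.
plain yogurt: 1.25 cup × 11/8 × 245 g/cup ÷ 28.35 g/oz ≈ 15 oz
heavy cream: (2 cup + 8 tbsp = 2.5 cup) × 11/8 × 238 g/cup ≈ 818 g
rolled oats: 300 g × 11/8 ÷ 90 g/cup × 16 tbsp/cup ≈ 73 tbsp
chocolate chips: (2 tbsp + 2 tsp = 8/3 tbsp) × 11/8 ÷ 16 tbsp/cup × 170 g/cup ≈ 39 g

plain yogurt: 15 oz; heavy cream: 818 g; rolled oats: 73 tbsp; chocolate chips: 39 g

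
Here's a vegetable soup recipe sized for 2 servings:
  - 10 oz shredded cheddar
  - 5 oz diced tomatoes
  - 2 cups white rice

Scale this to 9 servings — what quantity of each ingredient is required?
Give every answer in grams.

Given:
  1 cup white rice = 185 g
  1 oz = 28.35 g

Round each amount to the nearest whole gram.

Scaling factor: 9/2 = 4.5.
shredded cheddar: 10 oz × 9/2 × 28.35 g/oz ≈ 1276 g
diced tomatoes: 5 oz × 9/2 × 28.35 g/oz ≈ 638 g
white rice: 2 cup × 9/2 × 185 g/cup = 1665 g

shredded cheddar: 1276 g; diced tomatoes: 638 g; white rice: 1665 g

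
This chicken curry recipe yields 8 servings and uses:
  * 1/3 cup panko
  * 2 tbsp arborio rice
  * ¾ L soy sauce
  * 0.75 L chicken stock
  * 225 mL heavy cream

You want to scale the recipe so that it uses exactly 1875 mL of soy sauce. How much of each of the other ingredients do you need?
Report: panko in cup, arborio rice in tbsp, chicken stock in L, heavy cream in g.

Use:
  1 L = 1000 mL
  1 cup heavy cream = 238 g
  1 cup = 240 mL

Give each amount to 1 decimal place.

The original recipe has 750 mL of soy sauce, so the scaling factor is 1875 ÷ 750 = 5/2 = 2.5.
panko: 1/3 cup × 5/2 ≈ 0.8 cup
arborio rice: 2 tbsp × 5/2 = 5.0 tbsp
chicken stock: 0.75 L × 5/2 ≈ 1.9 L
heavy cream: 225 mL × 5/2 ÷ 240 mL/cup × 238 g/cup ≈ 557.8 g

panko: 0.8 cup; arborio rice: 5.0 tbsp; chicken stock: 1.9 L; heavy cream: 557.8 g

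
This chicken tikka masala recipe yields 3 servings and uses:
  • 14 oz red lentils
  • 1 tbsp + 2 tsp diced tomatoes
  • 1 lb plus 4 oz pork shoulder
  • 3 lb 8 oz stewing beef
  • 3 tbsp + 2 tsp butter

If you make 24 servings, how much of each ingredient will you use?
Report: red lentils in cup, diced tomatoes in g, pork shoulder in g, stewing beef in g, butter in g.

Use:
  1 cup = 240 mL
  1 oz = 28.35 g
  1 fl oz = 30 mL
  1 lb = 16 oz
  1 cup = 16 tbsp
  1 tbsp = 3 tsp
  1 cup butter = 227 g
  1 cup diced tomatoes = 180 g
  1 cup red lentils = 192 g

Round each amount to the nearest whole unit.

Scaling factor: 24/3 = 8.
red lentils: 14 oz × 8 × 28.35 g/oz ÷ 192 g/cup ≈ 17 cup
diced tomatoes: (1 tbsp + 2 tsp = 5/3 tbsp) × 8 ÷ 16 tbsp/cup × 180 g/cup = 150 g
pork shoulder: (1 lb + 4 oz = 1.25 lb) × 8 × 16 oz/lb × 28.35 g/oz = 4536 g
stewing beef: (3 lb + 8 oz = 3.5 lb) × 8 × 16 oz/lb × 28.35 g/oz ≈ 12701 g
butter: (3 tbsp + 2 tsp = 11/3 tbsp) × 8 ÷ 16 tbsp/cup × 227 g/cup ≈ 416 g

red lentils: 17 cup; diced tomatoes: 150 g; pork shoulder: 4536 g; stewing beef: 12701 g; butter: 416 g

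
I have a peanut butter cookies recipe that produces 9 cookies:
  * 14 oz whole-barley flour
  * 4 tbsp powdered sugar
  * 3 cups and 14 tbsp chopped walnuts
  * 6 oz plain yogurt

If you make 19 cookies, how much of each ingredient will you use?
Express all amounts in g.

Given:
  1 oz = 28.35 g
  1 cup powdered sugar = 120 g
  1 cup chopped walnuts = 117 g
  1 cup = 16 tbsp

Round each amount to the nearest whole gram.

Scaling factor: 19/9.
whole-barley flour: 14 oz × 19/9 × 28.35 g/oz ≈ 838 g
powdered sugar: 4 tbsp × 19/9 ÷ 16 tbsp/cup × 120 g/cup ≈ 63 g
chopped walnuts: (3 cup + 14 tbsp = 3.875 cup) × 19/9 × 117 g/cup ≈ 957 g
plain yogurt: 6 oz × 19/9 × 28.35 g/oz ≈ 359 g

whole-barley flour: 838 g; powdered sugar: 63 g; chopped walnuts: 957 g; plain yogurt: 359 g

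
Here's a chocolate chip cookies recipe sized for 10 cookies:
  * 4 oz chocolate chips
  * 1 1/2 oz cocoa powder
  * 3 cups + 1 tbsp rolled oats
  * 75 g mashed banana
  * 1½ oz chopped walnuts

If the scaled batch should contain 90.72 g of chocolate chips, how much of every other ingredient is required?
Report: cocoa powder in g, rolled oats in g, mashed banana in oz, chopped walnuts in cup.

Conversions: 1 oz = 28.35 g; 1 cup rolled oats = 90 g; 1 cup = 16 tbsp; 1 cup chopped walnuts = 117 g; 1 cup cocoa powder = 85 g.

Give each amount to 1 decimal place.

cocoa powder: 34.0 g; rolled oats: 220.5 g; mashed banana: 2.1 oz; chopped walnuts: 0.3 cup

The original recipe has 113.4 g of chocolate chips, so the scaling factor is 90.72 ÷ 113.4 = 4/5 = 0.8.
cocoa powder: 1.5 oz × 4/5 × 28.35 g/oz ≈ 34.0 g
rolled oats: (3 cup + 1 tbsp = 3.0625 cup) × 4/5 × 90 g/cup = 220.5 g
mashed banana: 75 g × 4/5 ÷ 28.35 g/oz ≈ 2.1 oz
chopped walnuts: 1.5 oz × 4/5 × 28.35 g/oz ÷ 117 g/cup ≈ 0.3 cup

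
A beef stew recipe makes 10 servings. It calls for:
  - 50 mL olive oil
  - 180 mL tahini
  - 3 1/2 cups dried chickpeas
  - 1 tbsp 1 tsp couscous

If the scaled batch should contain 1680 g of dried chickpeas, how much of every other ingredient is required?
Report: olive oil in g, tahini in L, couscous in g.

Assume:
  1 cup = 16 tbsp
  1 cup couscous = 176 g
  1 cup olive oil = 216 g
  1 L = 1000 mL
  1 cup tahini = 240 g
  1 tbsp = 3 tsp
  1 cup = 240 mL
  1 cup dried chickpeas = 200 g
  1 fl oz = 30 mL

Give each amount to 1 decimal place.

The original recipe has 700 g of dried chickpeas, so the scaling factor is 1680 ÷ 700 = 12/5 = 2.4.
olive oil: 50 mL × 12/5 ÷ 240 mL/cup × 216 g/cup = 108.0 g
tahini: 180 mL × 12/5 ÷ 1000 mL/L ≈ 0.4 L
couscous: (1 tbsp + 1 tsp = 4/3 tbsp) × 12/5 ÷ 16 tbsp/cup × 176 g/cup = 35.2 g

olive oil: 108.0 g; tahini: 0.4 L; couscous: 35.2 g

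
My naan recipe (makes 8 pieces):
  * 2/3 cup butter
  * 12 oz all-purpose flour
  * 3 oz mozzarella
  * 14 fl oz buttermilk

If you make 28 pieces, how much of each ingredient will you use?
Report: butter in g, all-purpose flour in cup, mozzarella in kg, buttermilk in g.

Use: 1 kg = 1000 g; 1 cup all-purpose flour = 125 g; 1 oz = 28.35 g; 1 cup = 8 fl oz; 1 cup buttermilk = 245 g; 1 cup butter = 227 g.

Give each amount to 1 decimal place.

Scaling factor: 28/8 = 7/2 = 3.5.
butter: 2/3 cup × 7/2 × 227 g/cup ≈ 529.7 g
all-purpose flour: 12 oz × 7/2 × 28.35 g/oz ÷ 125 g/cup ≈ 9.5 cup
mozzarella: 3 oz × 7/2 × 28.35 g/oz ÷ 1000 g/kg ≈ 0.3 kg
buttermilk: 14 fl oz × 7/2 ÷ 8 fl oz/cup × 245 g/cup ≈ 1500.6 g

butter: 529.7 g; all-purpose flour: 9.5 cup; mozzarella: 0.3 kg; buttermilk: 1500.6 g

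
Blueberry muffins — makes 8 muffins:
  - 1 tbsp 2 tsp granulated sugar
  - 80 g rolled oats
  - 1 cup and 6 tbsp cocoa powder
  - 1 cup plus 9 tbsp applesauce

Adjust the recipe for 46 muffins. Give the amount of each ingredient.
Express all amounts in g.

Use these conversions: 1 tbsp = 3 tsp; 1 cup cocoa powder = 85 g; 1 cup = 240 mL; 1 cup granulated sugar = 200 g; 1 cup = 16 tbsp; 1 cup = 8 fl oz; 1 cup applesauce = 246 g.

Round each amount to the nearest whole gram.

granulated sugar: 120 g; rolled oats: 460 g; cocoa powder: 672 g; applesauce: 2210 g

Scaling factor: 46/8 = 23/4 = 5.75.
granulated sugar: (1 tbsp + 2 tsp = 5/3 tbsp) × 23/4 ÷ 16 tbsp/cup × 200 g/cup ≈ 120 g
rolled oats: 80 g × 23/4 = 460 g
cocoa powder: (1 cup + 6 tbsp = 1.375 cup) × 23/4 × 85 g/cup ≈ 672 g
applesauce: (1 cup + 9 tbsp = 1.5625 cup) × 23/4 × 246 g/cup ≈ 2210 g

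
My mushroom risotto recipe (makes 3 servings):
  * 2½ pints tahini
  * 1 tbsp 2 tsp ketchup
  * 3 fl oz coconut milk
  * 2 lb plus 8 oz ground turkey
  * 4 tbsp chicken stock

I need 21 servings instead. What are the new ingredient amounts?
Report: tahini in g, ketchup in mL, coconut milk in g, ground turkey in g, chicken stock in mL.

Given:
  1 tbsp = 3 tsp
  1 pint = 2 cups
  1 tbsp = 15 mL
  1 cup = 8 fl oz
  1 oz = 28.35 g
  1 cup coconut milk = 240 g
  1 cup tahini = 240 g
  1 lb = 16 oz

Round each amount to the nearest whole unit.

Scaling factor: 21/3 = 7.
tahini: 2.5 pint × 7 × 2 cup/pint × 240 g/cup = 8400 g
ketchup: (1 tbsp + 2 tsp = 5/3 tbsp) × 7 × 15 mL/tbsp = 175 mL
coconut milk: 3 fl oz × 7 ÷ 8 fl oz/cup × 240 g/cup = 630 g
ground turkey: (2 lb + 8 oz = 2.5 lb) × 7 × 16 oz/lb × 28.35 g/oz = 7938 g
chicken stock: 4 tbsp × 7 × 15 mL/tbsp = 420 mL

tahini: 8400 g; ketchup: 175 mL; coconut milk: 630 g; ground turkey: 7938 g; chicken stock: 420 mL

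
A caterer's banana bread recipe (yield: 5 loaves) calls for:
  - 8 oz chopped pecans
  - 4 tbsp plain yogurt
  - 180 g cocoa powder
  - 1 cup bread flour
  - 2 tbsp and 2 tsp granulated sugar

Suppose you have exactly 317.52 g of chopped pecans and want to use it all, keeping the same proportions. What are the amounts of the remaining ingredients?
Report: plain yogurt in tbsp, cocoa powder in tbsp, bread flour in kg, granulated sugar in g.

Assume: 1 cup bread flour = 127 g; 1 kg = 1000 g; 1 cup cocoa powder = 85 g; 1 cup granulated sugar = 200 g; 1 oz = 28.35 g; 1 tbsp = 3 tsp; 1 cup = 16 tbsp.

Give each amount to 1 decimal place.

The original recipe has 226.8 g of chopped pecans, so the scaling factor is 317.52 ÷ 226.8 = 7/5 = 1.4.
plain yogurt: 4 tbsp × 7/5 = 5.6 tbsp
cocoa powder: 180 g × 7/5 ÷ 85 g/cup × 16 tbsp/cup ≈ 47.4 tbsp
bread flour: 1 cup × 7/5 × 127 g/cup ÷ 1000 g/kg ≈ 0.2 kg
granulated sugar: (2 tbsp + 2 tsp = 8/3 tbsp) × 7/5 ÷ 16 tbsp/cup × 200 g/cup ≈ 46.7 g

plain yogurt: 5.6 tbsp; cocoa powder: 47.4 tbsp; bread flour: 0.2 kg; granulated sugar: 46.7 g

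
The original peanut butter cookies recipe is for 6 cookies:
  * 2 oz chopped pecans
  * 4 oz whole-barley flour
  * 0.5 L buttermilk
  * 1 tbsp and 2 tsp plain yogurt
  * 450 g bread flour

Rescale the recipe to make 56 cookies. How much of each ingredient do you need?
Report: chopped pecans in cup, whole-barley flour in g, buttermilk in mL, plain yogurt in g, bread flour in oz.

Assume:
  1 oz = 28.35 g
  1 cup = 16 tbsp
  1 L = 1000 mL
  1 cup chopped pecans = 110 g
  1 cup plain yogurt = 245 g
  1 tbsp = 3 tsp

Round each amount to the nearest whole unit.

chopped pecans: 5 cup; whole-barley flour: 1058 g; buttermilk: 4667 mL; plain yogurt: 238 g; bread flour: 148 oz

Scaling factor: 56/6 = 28/3.
chopped pecans: 2 oz × 28/3 × 28.35 g/oz ÷ 110 g/cup ≈ 5 cup
whole-barley flour: 4 oz × 28/3 × 28.35 g/oz ≈ 1058 g
buttermilk: 0.5 L × 28/3 × 1000 mL/L ≈ 4667 mL
plain yogurt: (1 tbsp + 2 tsp = 5/3 tbsp) × 28/3 ÷ 16 tbsp/cup × 245 g/cup ≈ 238 g
bread flour: 450 g × 28/3 ÷ 28.35 g/oz ≈ 148 oz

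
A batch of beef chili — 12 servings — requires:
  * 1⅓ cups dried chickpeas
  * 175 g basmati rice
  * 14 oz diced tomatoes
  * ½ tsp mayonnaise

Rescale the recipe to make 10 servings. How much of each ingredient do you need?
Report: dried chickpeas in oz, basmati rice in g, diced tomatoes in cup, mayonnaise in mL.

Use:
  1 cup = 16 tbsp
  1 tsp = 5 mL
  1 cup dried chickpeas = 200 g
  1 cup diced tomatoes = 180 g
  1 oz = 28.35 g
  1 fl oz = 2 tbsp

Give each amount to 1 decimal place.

Scaling factor: 10/12 = 5/6.
dried chickpeas: 4/3 cup × 5/6 × 200 g/cup ÷ 28.35 g/oz ≈ 7.8 oz
basmati rice: 175 g × 5/6 ≈ 145.8 g
diced tomatoes: 14 oz × 5/6 × 28.35 g/oz ÷ 180 g/cup ≈ 1.8 cup
mayonnaise: 0.5 tsp × 5/6 × 5 mL/tsp ≈ 2.1 mL

dried chickpeas: 7.8 oz; basmati rice: 145.8 g; diced tomatoes: 1.8 cup; mayonnaise: 2.1 mL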